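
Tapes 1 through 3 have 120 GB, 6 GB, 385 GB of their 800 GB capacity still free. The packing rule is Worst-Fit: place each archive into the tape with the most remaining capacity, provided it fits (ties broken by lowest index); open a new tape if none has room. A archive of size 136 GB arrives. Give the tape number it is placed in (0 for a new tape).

3

Tapes with room: tape 3 (385 GB).
Most room is tape 3 with 385 GB free.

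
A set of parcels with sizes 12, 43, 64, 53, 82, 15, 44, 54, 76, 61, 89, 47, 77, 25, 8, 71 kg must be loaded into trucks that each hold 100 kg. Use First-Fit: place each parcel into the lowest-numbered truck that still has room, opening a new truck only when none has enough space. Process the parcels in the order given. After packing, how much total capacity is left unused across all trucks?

279

truck 1: place 12 kg, 88 kg left
truck 1: place 43 kg, 45 kg left
truck 2: place 64 kg, 36 kg left
truck 3: place 53 kg, 47 kg left
truck 4: place 82 kg, 18 kg left
truck 1: place 15 kg, 30 kg left
truck 3: place 44 kg, 3 kg left
truck 5: place 54 kg, 46 kg left
truck 6: place 76 kg, 24 kg left
truck 7: place 61 kg, 39 kg left
truck 8: place 89 kg, 11 kg left
truck 9: place 47 kg, 53 kg left
truck 10: place 77 kg, 23 kg left
truck 1: place 25 kg, 5 kg left
truck 2: place 8 kg, 28 kg left
truck 11: place 71 kg, 29 kg left
11 trucks × 100 kg = 1100 kg; used 821 kg; unused 279 kg.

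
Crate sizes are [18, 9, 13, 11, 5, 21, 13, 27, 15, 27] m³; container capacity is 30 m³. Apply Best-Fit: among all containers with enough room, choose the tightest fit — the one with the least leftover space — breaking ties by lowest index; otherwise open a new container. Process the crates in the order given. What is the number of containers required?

container 1: place 18 m³, 12 m³ left
container 1: place 9 m³, 3 m³ left
container 2: place 13 m³, 17 m³ left
container 2: place 11 m³, 6 m³ left
container 2: place 5 m³, 1 m³ left
container 3: place 21 m³, 9 m³ left
container 4: place 13 m³, 17 m³ left
container 5: place 27 m³, 3 m³ left
container 4: place 15 m³, 2 m³ left
container 6: place 27 m³, 3 m³ left
Final containers: [18,9] [13,11,5] [21] [13,15] [27] [27].

6 containers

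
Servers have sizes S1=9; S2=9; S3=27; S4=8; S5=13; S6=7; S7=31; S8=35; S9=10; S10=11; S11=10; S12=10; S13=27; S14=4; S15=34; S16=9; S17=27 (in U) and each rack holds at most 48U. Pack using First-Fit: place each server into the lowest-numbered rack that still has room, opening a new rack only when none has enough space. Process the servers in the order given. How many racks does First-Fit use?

S1 (9U) → rack 1 (remaining 39U)
S2 (9U) → rack 1 (remaining 30U)
S3 (27U) → rack 1 (remaining 3U)
S4 (8U) → rack 2 (remaining 40U)
S5 (13U) → rack 2 (remaining 27U)
S6 (7U) → rack 2 (remaining 20U)
S7 (31U) → rack 3 (remaining 17U)
S8 (35U) → rack 4 (remaining 13U)
S9 (10U) → rack 2 (remaining 10U)
S10 (11U) → rack 3 (remaining 6U)
S11 (10U) → rack 2 (remaining 0U)
S12 (10U) → rack 4 (remaining 3U)
S13 (27U) → rack 5 (remaining 21U)
S14 (4U) → rack 3 (remaining 2U)
S15 (34U) → rack 6 (remaining 14U)
S16 (9U) → rack 5 (remaining 12U)
S17 (27U) → rack 7 (remaining 21U)
Final racks: [9,9,27] [8,13,7,10,10] [31,11,4] [35,10] [27,9] [34] [27].

7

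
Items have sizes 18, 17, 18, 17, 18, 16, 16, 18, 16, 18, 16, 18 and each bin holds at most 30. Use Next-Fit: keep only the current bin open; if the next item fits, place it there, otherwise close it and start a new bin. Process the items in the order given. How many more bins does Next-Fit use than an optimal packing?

0

Next-Fit: [18] [17] [18] [17] [18] [16] [16] [18] [16] [18] [16] [18] → 12 bins.
12 items exceed 15 (half the capacity), and no two of those can share a bin, so at least 12 bins are needed.
So 12 is already optimal.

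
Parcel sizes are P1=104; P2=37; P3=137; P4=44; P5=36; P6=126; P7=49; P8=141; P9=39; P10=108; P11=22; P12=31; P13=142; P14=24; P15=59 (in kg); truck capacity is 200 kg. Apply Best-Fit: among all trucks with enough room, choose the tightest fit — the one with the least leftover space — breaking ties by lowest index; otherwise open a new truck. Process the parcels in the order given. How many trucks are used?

6

Put P1 (104 kg) in truck 1; 96 kg remain.
Put P2 (37 kg) in truck 1; 59 kg remain.
Put P3 (137 kg) in truck 2; 63 kg remain.
Put P4 (44 kg) in truck 1; 15 kg remain.
Put P5 (36 kg) in truck 2; 27 kg remain.
Put P6 (126 kg) in truck 3; 74 kg remain.
Put P7 (49 kg) in truck 3; 25 kg remain.
Put P8 (141 kg) in truck 4; 59 kg remain.
Put P9 (39 kg) in truck 4; 20 kg remain.
Put P10 (108 kg) in truck 5; 92 kg remain.
Put P11 (22 kg) in truck 3; 3 kg remain.
Put P12 (31 kg) in truck 5; 61 kg remain.
Put P13 (142 kg) in truck 6; 58 kg remain.
Put P14 (24 kg) in truck 2; 3 kg remain.
Put P15 (59 kg) in truck 5; 2 kg remain.
Final trucks: [104,37,44] [137,36,24] [126,49,22] [141,39] [108,31,59] [142].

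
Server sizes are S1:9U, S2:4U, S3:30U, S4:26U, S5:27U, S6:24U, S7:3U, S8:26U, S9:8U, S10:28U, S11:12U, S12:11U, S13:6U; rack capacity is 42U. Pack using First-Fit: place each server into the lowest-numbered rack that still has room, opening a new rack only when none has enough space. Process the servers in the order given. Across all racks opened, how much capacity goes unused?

38

Put S1 (9U) in rack 1; 33U remain.
Put S2 (4U) in rack 1; 29U remain.
Put S3 (30U) in rack 2; 12U remain.
Put S4 (26U) in rack 1; 3U remain.
Put S5 (27U) in rack 3; 15U remain.
Put S6 (24U) in rack 4; 18U remain.
Put S7 (3U) in rack 1; 0U remain.
Put S8 (26U) in rack 5; 16U remain.
Put S9 (8U) in rack 2; 4U remain.
Put S10 (28U) in rack 6; 14U remain.
Put S11 (12U) in rack 3; 3U remain.
Put S12 (11U) in rack 4; 7U remain.
Put S13 (6U) in rack 4; 1U remain.
6 racks × 42U = 252U; used 214U; unused 38U.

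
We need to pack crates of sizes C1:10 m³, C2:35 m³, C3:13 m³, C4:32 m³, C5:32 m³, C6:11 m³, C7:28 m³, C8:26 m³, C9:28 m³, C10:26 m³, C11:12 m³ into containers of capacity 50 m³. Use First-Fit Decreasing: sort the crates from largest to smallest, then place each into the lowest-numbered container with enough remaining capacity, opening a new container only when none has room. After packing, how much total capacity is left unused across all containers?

97

Sorted descending: 35, 32, 32, 28, 28, 26, 26, 13, 12, 11, 10.
35 m³ → container 1 (remaining 15 m³)
32 m³ → container 2 (remaining 18 m³)
32 m³ → container 3 (remaining 18 m³)
28 m³ → container 4 (remaining 22 m³)
28 m³ → container 5 (remaining 22 m³)
26 m³ → container 6 (remaining 24 m³)
26 m³ → container 7 (remaining 24 m³)
13 m³ → container 1 (remaining 2 m³)
12 m³ → container 2 (remaining 6 m³)
11 m³ → container 3 (remaining 7 m³)
10 m³ → container 4 (remaining 12 m³)
7 containers × 50 m³ = 350 m³; used 253 m³; unused 97 m³.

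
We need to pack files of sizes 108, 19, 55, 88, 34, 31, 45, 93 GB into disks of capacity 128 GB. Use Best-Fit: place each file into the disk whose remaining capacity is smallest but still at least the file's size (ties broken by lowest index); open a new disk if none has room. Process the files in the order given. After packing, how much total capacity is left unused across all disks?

Put 108 GB in disk 1; 20 GB remain.
Put 19 GB in disk 1; 1 GB remain.
Put 55 GB in disk 2; 73 GB remain.
Put 88 GB in disk 3; 40 GB remain.
Put 34 GB in disk 3; 6 GB remain.
Put 31 GB in disk 2; 42 GB remain.
Put 45 GB in disk 4; 83 GB remain.
Put 93 GB in disk 5; 35 GB remain.
5 disks × 128 GB = 640 GB; used 473 GB; unused 167 GB.

167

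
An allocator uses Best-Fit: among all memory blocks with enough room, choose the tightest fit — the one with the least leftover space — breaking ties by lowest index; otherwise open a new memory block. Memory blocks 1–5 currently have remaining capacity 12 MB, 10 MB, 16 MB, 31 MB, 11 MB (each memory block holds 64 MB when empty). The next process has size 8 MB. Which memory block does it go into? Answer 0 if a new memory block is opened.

Memory blocks with room: memory block 1 (12 MB), memory block 2 (10 MB), memory block 3 (16 MB), memory block 4 (31 MB), memory block 5 (11 MB).
Tightest fit is memory block 2 with 10 MB free.

2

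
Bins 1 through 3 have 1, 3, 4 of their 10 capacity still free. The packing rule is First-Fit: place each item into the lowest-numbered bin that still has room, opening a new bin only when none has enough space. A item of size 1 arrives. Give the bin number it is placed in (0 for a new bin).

Bins with room: bin 1 (1), bin 2 (3), bin 3 (4).
The first with room is bin 1.

1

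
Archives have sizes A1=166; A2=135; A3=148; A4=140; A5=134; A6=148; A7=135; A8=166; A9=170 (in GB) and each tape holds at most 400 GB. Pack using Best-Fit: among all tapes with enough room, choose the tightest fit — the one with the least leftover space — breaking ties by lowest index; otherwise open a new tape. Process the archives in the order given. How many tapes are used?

A1 (166 GB) → tape 1 (remaining 234 GB)
A2 (135 GB) → tape 1 (remaining 99 GB)
A3 (148 GB) → tape 2 (remaining 252 GB)
A4 (140 GB) → tape 2 (remaining 112 GB)
A5 (134 GB) → tape 3 (remaining 266 GB)
A6 (148 GB) → tape 3 (remaining 118 GB)
A7 (135 GB) → tape 4 (remaining 265 GB)
A8 (166 GB) → tape 4 (remaining 99 GB)
A9 (170 GB) → tape 5 (remaining 230 GB)
Final tapes: [166,135] [148,140] [134,148] [135,166] [170].

5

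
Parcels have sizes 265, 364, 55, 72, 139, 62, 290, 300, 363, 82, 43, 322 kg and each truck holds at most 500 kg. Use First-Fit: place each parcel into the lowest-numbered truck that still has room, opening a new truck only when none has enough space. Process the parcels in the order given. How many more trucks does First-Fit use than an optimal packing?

First-Fit: [265,55,72,62,43] [364,82] [139,290] [300] [363] [322] → 6 trucks.
6 parcels exceed 250 kg (half the capacity), and no two of those can share a truck, so at least 6 trucks are needed.
So 6 is already optimal.

0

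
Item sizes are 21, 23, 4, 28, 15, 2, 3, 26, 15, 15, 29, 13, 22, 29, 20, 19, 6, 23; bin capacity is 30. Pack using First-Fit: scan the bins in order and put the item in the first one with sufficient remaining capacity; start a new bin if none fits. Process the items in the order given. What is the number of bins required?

bin 1: place 21, 9 left
bin 2: place 23, 7 left
bin 1: place 4, 5 left
bin 3: place 28, 2 left
bin 4: place 15, 15 left
bin 1: place 2, 3 left
bin 1: place 3, 0 left
bin 5: place 26, 4 left
bin 4: place 15, 0 left
bin 6: place 15, 15 left
bin 7: place 29, 1 left
bin 6: place 13, 2 left
bin 8: place 22, 8 left
bin 9: place 29, 1 left
bin 10: place 20, 10 left
bin 11: place 19, 11 left
bin 2: place 6, 1 left
bin 12: place 23, 7 left
Final bins: [21,4,2,3] [23,6] [28] [15,15] [26] [15,13] [29] [22] [29] [20] [19] [23].

12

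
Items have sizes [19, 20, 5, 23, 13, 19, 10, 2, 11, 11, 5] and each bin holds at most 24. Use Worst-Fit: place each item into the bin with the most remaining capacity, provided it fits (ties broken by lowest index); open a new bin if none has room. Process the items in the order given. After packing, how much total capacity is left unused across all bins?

30

19 → bin 1 (remaining 5)
20 → bin 2 (remaining 4)
5 → bin 1 (remaining 0)
23 → bin 3 (remaining 1)
13 → bin 4 (remaining 11)
19 → bin 5 (remaining 5)
10 → bin 4 (remaining 1)
2 → bin 5 (remaining 3)
11 → bin 6 (remaining 13)
11 → bin 6 (remaining 2)
5 → bin 7 (remaining 19)
7 bins × 24 = 168; used 138; unused 30.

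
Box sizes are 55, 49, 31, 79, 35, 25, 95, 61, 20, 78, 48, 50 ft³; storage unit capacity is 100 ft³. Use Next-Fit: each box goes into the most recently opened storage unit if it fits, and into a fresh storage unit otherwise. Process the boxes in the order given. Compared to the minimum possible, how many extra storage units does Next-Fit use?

Next-Fit: [55] [49,31] [79] [35,25] [95] [61,20] [78] [48,50] → 8 storage units.
Total size 626 ft³; any packing needs at least ⌈626/100⌉ = 7 storage units.
An optimal packing achieves that bound: [95] [79,20] [78] [61,35] [55,31] [50,49] [48,25] → 7 storage units.
Excess: 8 − 7 = 1.

1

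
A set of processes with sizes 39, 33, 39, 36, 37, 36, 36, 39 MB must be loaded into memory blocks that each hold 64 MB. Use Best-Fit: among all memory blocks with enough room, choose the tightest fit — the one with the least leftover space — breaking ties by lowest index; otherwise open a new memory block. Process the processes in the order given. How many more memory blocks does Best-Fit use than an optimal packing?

0

Best-Fit: [39] [33] [39] [36] [37] [36] [36] [39] → 8 memory blocks.
8 processes exceed 32 MB (half the capacity), and no two of those can share a memory block, so at least 8 memory blocks are needed.
So 8 is already optimal.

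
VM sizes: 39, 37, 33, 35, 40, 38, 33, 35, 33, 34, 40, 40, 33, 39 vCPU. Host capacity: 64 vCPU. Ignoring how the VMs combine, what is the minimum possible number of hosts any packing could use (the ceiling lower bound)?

8 hosts

Total size = 39 + 37 + 33 + 35 + 40 + 38 + 33 + 35 + 33 + 34 + 40 + 40 + 33 + 39 = 509 vCPU.
⌈509 / 64⌉ = 8.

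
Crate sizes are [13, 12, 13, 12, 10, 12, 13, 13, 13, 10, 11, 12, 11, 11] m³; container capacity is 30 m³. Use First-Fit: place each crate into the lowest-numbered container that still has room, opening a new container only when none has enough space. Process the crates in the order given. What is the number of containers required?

Put 13 m³ in container 1; 17 m³ remain.
Put 12 m³ in container 1; 5 m³ remain.
Put 13 m³ in container 2; 17 m³ remain.
Put 12 m³ in container 2; 5 m³ remain.
Put 10 m³ in container 3; 20 m³ remain.
Put 12 m³ in container 3; 8 m³ remain.
Put 13 m³ in container 4; 17 m³ remain.
Put 13 m³ in container 4; 4 m³ remain.
Put 13 m³ in container 5; 17 m³ remain.
Put 10 m³ in container 5; 7 m³ remain.
Put 11 m³ in container 6; 19 m³ remain.
Put 12 m³ in container 6; 7 m³ remain.
Put 11 m³ in container 7; 19 m³ remain.
Put 11 m³ in container 7; 8 m³ remain.

7 containers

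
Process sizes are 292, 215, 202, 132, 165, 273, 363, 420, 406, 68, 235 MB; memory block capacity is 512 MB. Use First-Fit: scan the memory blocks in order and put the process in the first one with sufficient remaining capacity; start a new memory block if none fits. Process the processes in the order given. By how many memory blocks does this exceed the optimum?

First-Fit: [292,215] [202,132,165] [273,68] [363] [420] [406] [235] → 7 memory blocks.
Total size 2771 MB; any packing needs at least ⌈2771/512⌉ = 6 memory blocks.
An optimal packing achieves that bound: [420,68] [406] [363,132] [292,215] [273,235] [202,165] → 6 memory blocks.
Excess: 7 − 6 = 1.

1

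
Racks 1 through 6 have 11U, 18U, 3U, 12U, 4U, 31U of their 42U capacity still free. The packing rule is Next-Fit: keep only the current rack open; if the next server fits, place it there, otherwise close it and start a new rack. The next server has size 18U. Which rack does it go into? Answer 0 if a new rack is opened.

Next-Fit only looks at rack 6, which has 31U free.
18U fits there.

6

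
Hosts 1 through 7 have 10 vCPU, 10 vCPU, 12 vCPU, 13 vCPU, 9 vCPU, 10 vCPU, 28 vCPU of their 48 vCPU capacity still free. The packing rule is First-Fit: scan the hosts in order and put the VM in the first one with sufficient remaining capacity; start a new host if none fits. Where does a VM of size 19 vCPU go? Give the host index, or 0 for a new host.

Hosts with room: host 7 (28 vCPU).
The first with room is host 7.

7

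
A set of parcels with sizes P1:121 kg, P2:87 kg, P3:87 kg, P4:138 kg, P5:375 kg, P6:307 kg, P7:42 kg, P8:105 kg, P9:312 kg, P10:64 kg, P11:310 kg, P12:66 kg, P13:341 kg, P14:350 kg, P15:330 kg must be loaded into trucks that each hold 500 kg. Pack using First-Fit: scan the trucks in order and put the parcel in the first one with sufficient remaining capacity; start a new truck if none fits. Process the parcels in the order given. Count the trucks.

8 trucks

Put P1 (121 kg) in truck 1; 379 kg remain.
Put P2 (87 kg) in truck 1; 292 kg remain.
Put P3 (87 kg) in truck 1; 205 kg remain.
Put P4 (138 kg) in truck 1; 67 kg remain.
Put P5 (375 kg) in truck 2; 125 kg remain.
Put P6 (307 kg) in truck 3; 193 kg remain.
Put P7 (42 kg) in truck 1; 25 kg remain.
Put P8 (105 kg) in truck 2; 20 kg remain.
Put P9 (312 kg) in truck 4; 188 kg remain.
Put P10 (64 kg) in truck 3; 129 kg remain.
Put P11 (310 kg) in truck 5; 190 kg remain.
Put P12 (66 kg) in truck 3; 63 kg remain.
Put P13 (341 kg) in truck 6; 159 kg remain.
Put P14 (350 kg) in truck 7; 150 kg remain.
Put P15 (330 kg) in truck 8; 170 kg remain.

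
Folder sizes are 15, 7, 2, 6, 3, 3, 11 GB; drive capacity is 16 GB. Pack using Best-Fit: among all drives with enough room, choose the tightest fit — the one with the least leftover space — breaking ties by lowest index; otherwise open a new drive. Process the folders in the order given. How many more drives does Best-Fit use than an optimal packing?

Best-Fit: [15] [7,2,6] [3,3] [11] → 4 drives.
Total size 47 GB; any packing needs at least ⌈47/16⌉ = 3 drives.
An optimal packing achieves that bound: [15] [11,3,2] [7,6,3] → 3 drives.
Excess: 4 − 3 = 1.

1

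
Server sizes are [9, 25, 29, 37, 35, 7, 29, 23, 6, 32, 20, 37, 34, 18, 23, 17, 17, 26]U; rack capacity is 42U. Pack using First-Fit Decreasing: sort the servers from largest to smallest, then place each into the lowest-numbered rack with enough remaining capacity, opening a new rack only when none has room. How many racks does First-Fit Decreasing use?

12 racks

Sorted descending: 37, 37, 35, 34, 32, 29, 29, 26, 25, 23, 23, 20, 18, 17, 17, 9, 7, 6.
Put 37U in rack 1; 5U remain.
Put 37U in rack 2; 5U remain.
Put 35U in rack 3; 7U remain.
Put 34U in rack 4; 8U remain.
Put 32U in rack 5; 10U remain.
Put 29U in rack 6; 13U remain.
Put 29U in rack 7; 13U remain.
Put 26U in rack 8; 16U remain.
Put 25U in rack 9; 17U remain.
Put 23U in rack 10; 19U remain.
Put 23U in rack 11; 19U remain.
Put 20U in rack 12; 22U remain.
Put 18U in rack 10; 1U remain.
Put 17U in rack 9; 0U remain.
Put 17U in rack 11; 2U remain.
Put 9U in rack 5; 1U remain.
Put 7U in rack 3; 0U remain.
Put 6U in rack 4; 2U remain.
Final racks: [37] [37] [35,7] [34,6] [32,9] [29] [29] [26] [25,17] [23,18] [23,17] [20].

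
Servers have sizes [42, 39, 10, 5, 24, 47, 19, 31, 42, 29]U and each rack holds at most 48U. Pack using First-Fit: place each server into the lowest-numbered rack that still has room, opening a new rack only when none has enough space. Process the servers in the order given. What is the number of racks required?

Put 42U in rack 1; 6U remain.
Put 39U in rack 2; 9U remain.
Put 10U in rack 3; 38U remain.
Put 5U in rack 1; 1U remain.
Put 24U in rack 3; 14U remain.
Put 47U in rack 4; 1U remain.
Put 19U in rack 5; 29U remain.
Put 31U in rack 6; 17U remain.
Put 42U in rack 7; 6U remain.
Put 29U in rack 5; 0U remain.
Final racks: [42,5] [39] [10,24] [47] [19,29] [31] [42].

7 racks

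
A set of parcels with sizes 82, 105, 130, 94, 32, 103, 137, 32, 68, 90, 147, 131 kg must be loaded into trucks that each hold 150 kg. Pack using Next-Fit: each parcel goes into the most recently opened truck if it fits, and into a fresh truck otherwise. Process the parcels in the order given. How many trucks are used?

10 trucks

truck 1: place 82 kg, 68 kg left
truck 2: place 105 kg, 45 kg left
truck 3: place 130 kg, 20 kg left
truck 4: place 94 kg, 56 kg left
truck 4: place 32 kg, 24 kg left
truck 5: place 103 kg, 47 kg left
truck 6: place 137 kg, 13 kg left
truck 7: place 32 kg, 118 kg left
truck 7: place 68 kg, 50 kg left
truck 8: place 90 kg, 60 kg left
truck 9: place 147 kg, 3 kg left
truck 10: place 131 kg, 19 kg left
Final trucks: [82] [105] [130] [94,32] [103] [137] [32,68] [90] [147] [131].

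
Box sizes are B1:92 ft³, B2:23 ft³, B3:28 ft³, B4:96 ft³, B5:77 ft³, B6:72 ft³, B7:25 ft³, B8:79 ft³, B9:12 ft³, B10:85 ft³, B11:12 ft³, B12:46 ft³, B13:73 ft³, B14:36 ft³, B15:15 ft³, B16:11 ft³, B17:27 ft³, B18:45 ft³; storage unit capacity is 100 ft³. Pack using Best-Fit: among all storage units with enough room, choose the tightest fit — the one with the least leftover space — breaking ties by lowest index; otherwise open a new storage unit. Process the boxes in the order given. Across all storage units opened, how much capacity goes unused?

B1 (92 ft³) → storage unit 1 (remaining 8 ft³)
B2 (23 ft³) → storage unit 2 (remaining 77 ft³)
B3 (28 ft³) → storage unit 2 (remaining 49 ft³)
B4 (96 ft³) → storage unit 3 (remaining 4 ft³)
B5 (77 ft³) → storage unit 4 (remaining 23 ft³)
B6 (72 ft³) → storage unit 5 (remaining 28 ft³)
B7 (25 ft³) → storage unit 5 (remaining 3 ft³)
B8 (79 ft³) → storage unit 6 (remaining 21 ft³)
B9 (12 ft³) → storage unit 6 (remaining 9 ft³)
B10 (85 ft³) → storage unit 7 (remaining 15 ft³)
B11 (12 ft³) → storage unit 7 (remaining 3 ft³)
B12 (46 ft³) → storage unit 2 (remaining 3 ft³)
B13 (73 ft³) → storage unit 8 (remaining 27 ft³)
B14 (36 ft³) → storage unit 9 (remaining 64 ft³)
B15 (15 ft³) → storage unit 4 (remaining 8 ft³)
B16 (11 ft³) → storage unit 8 (remaining 16 ft³)
B17 (27 ft³) → storage unit 9 (remaining 37 ft³)
B18 (45 ft³) → storage unit 10 (remaining 55 ft³)
10 storage units × 100 ft³ = 1000 ft³; used 854 ft³; unused 146 ft³.

146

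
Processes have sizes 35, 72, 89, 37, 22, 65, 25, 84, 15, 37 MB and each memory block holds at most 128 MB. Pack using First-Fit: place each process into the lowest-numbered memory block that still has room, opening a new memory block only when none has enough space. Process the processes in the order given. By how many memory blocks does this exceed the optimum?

0

First-Fit: [35,72,15] [89,37] [22,65,25] [84,37] → 4 memory blocks.
Total size 481 MB; any packing needs at least ⌈481/128⌉ = 4 memory blocks.
So 4 is already optimal.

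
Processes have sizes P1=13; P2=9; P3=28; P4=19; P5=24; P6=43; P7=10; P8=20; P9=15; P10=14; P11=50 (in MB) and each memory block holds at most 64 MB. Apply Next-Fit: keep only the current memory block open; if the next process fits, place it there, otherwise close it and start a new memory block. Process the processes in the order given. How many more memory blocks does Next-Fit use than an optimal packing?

1

Next-Fit: [13,9,28] [19,24] [43,10] [20,15,14] [50] → 5 memory blocks.
Total size 245 MB; any packing needs at least ⌈245/64⌉ = 4 memory blocks.
An optimal packing achieves that bound: [50,14] [43,20] [28,24,10] [19,15,13,9] → 4 memory blocks.
Excess: 5 − 4 = 1.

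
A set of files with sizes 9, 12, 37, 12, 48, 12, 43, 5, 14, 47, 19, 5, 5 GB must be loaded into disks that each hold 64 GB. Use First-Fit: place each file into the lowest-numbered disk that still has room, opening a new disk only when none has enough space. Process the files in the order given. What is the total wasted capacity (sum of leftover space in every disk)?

Put 9 GB in disk 1; 55 GB remain.
Put 12 GB in disk 1; 43 GB remain.
Put 37 GB in disk 1; 6 GB remain.
Put 12 GB in disk 2; 52 GB remain.
Put 48 GB in disk 2; 4 GB remain.
Put 12 GB in disk 3; 52 GB remain.
Put 43 GB in disk 3; 9 GB remain.
Put 5 GB in disk 1; 1 GB remain.
Put 14 GB in disk 4; 50 GB remain.
Put 47 GB in disk 4; 3 GB remain.
Put 19 GB in disk 5; 45 GB remain.
Put 5 GB in disk 3; 4 GB remain.
Put 5 GB in disk 5; 40 GB remain.
5 disks × 64 GB = 320 GB; used 268 GB; unused 52 GB.

52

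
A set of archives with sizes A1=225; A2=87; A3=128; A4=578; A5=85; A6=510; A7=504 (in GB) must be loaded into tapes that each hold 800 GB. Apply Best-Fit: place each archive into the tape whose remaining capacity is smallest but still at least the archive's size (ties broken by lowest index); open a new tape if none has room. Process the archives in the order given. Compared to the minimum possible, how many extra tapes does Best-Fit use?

Best-Fit: [225,87,128] [578,85] [510] [504] → 4 tapes.
Total size 2117 GB; any packing needs at least ⌈2117/800⌉ = 3 tapes.
An optimal packing achieves that bound: [578,128,87] [510,225] [504,85] → 3 tapes.
Excess: 4 − 3 = 1.

1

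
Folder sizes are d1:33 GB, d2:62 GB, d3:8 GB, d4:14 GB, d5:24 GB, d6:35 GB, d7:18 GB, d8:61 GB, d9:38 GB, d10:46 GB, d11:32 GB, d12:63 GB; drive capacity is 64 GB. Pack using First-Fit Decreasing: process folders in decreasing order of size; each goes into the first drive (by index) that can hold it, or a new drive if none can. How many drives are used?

8

Sorted descending: 63, 62, 61, 46, 38, 35, 33, 32, 24, 18, 14, 8.
Put 63 GB in drive 1; 1 GB remain.
Put 62 GB in drive 2; 2 GB remain.
Put 61 GB in drive 3; 3 GB remain.
Put 46 GB in drive 4; 18 GB remain.
Put 38 GB in drive 5; 26 GB remain.
Put 35 GB in drive 6; 29 GB remain.
Put 33 GB in drive 7; 31 GB remain.
Put 32 GB in drive 8; 32 GB remain.
Put 24 GB in drive 5; 2 GB remain.
Put 18 GB in drive 4; 0 GB remain.
Put 14 GB in drive 6; 15 GB remain.
Put 8 GB in drive 6; 7 GB remain.
Final drives: [63] [62] [61] [46,18] [38,24] [35,14,8] [33] [32].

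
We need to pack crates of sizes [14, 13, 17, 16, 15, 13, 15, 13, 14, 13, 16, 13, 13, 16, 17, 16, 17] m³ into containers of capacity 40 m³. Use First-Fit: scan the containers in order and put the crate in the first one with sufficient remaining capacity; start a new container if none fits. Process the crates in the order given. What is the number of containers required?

8 containers

Put 14 m³ in container 1; 26 m³ remain.
Put 13 m³ in container 1; 13 m³ remain.
Put 17 m³ in container 2; 23 m³ remain.
Put 16 m³ in container 2; 7 m³ remain.
Put 15 m³ in container 3; 25 m³ remain.
Put 13 m³ in container 1; 0 m³ remain.
Put 15 m³ in container 3; 10 m³ remain.
Put 13 m³ in container 4; 27 m³ remain.
Put 14 m³ in container 4; 13 m³ remain.
Put 13 m³ in container 4; 0 m³ remain.
Put 16 m³ in container 5; 24 m³ remain.
Put 13 m³ in container 5; 11 m³ remain.
Put 13 m³ in container 6; 27 m³ remain.
Put 16 m³ in container 6; 11 m³ remain.
Put 17 m³ in container 7; 23 m³ remain.
Put 16 m³ in container 7; 7 m³ remain.
Put 17 m³ in container 8; 23 m³ remain.
Final containers: [14,13,13] [17,16] [15,15] [13,14,13] [16,13] [13,16] [17,16] [17].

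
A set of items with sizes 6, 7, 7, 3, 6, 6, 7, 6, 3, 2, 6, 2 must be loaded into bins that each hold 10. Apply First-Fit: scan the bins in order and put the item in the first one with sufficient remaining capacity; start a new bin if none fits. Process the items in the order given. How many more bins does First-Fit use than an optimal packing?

0

First-Fit: [6,3] [7,3] [7,2] [6,2] [6] [7] [6] [6] → 8 bins.
8 items exceed 5 (half the capacity), and no two of those can share a bin, so at least 8 bins are needed.
So 8 is already optimal.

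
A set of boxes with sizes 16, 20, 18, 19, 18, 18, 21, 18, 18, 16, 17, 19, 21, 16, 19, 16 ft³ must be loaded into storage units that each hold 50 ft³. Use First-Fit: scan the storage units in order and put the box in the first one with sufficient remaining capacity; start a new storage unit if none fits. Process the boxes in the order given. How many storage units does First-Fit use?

Put 16 ft³ in storage unit 1; 34 ft³ remain.
Put 20 ft³ in storage unit 1; 14 ft³ remain.
Put 18 ft³ in storage unit 2; 32 ft³ remain.
Put 19 ft³ in storage unit 2; 13 ft³ remain.
Put 18 ft³ in storage unit 3; 32 ft³ remain.
Put 18 ft³ in storage unit 3; 14 ft³ remain.
Put 21 ft³ in storage unit 4; 29 ft³ remain.
Put 18 ft³ in storage unit 4; 11 ft³ remain.
Put 18 ft³ in storage unit 5; 32 ft³ remain.
Put 16 ft³ in storage unit 5; 16 ft³ remain.
Put 17 ft³ in storage unit 6; 33 ft³ remain.
Put 19 ft³ in storage unit 6; 14 ft³ remain.
Put 21 ft³ in storage unit 7; 29 ft³ remain.
Put 16 ft³ in storage unit 5; 0 ft³ remain.
Put 19 ft³ in storage unit 7; 10 ft³ remain.
Put 16 ft³ in storage unit 8; 34 ft³ remain.
Final storage units: [16,20] [18,19] [18,18] [21,18] [18,16,16] [17,19] [21,19] [16].

8 storage units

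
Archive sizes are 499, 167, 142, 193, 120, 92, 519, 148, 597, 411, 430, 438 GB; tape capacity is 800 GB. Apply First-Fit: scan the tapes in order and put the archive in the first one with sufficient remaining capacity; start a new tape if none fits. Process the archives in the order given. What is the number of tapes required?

499 GB → tape 1 (remaining 301 GB)
167 GB → tape 1 (remaining 134 GB)
142 GB → tape 2 (remaining 658 GB)
193 GB → tape 2 (remaining 465 GB)
120 GB → tape 1 (remaining 14 GB)
92 GB → tape 2 (remaining 373 GB)
519 GB → tape 3 (remaining 281 GB)
148 GB → tape 2 (remaining 225 GB)
597 GB → tape 4 (remaining 203 GB)
411 GB → tape 5 (remaining 389 GB)
430 GB → tape 6 (remaining 370 GB)
438 GB → tape 7 (remaining 362 GB)

7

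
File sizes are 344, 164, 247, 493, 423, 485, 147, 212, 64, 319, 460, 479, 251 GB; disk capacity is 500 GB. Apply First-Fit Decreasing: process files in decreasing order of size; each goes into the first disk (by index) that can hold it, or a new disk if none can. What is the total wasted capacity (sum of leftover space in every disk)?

412

Sorted descending: 493, 485, 479, 460, 423, 344, 319, 251, 247, 212, 164, 147, 64.
Put 493 GB in disk 1; 7 GB remain.
Put 485 GB in disk 2; 15 GB remain.
Put 479 GB in disk 3; 21 GB remain.
Put 460 GB in disk 4; 40 GB remain.
Put 423 GB in disk 5; 77 GB remain.
Put 344 GB in disk 6; 156 GB remain.
Put 319 GB in disk 7; 181 GB remain.
Put 251 GB in disk 8; 249 GB remain.
Put 247 GB in disk 8; 2 GB remain.
Put 212 GB in disk 9; 288 GB remain.
Put 164 GB in disk 7; 17 GB remain.
Put 147 GB in disk 6; 9 GB remain.
Put 64 GB in disk 5; 13 GB remain.
9 disks × 500 GB = 4500 GB; used 4088 GB; unused 412 GB.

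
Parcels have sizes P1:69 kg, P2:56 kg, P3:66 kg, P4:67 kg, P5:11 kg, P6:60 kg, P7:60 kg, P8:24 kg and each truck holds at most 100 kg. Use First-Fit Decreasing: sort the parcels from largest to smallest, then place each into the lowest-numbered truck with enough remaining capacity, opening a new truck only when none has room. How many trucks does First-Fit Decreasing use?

Sorted descending: 69, 67, 66, 60, 60, 56, 24, 11.
truck 1: place 69 kg, 31 kg left
truck 2: place 67 kg, 33 kg left
truck 3: place 66 kg, 34 kg left
truck 4: place 60 kg, 40 kg left
truck 5: place 60 kg, 40 kg left
truck 6: place 56 kg, 44 kg left
truck 1: place 24 kg, 7 kg left
truck 2: place 11 kg, 22 kg left

6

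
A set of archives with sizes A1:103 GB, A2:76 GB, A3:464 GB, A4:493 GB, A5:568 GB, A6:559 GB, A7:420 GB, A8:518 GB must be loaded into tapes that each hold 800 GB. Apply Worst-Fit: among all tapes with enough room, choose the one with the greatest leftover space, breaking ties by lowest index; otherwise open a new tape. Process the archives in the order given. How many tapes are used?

6 tapes

tape 1: place A1 (103 GB), 697 GB left
tape 1: place A2 (76 GB), 621 GB left
tape 1: place A3 (464 GB), 157 GB left
tape 2: place A4 (493 GB), 307 GB left
tape 3: place A5 (568 GB), 232 GB left
tape 4: place A6 (559 GB), 241 GB left
tape 5: place A7 (420 GB), 380 GB left
tape 6: place A8 (518 GB), 282 GB left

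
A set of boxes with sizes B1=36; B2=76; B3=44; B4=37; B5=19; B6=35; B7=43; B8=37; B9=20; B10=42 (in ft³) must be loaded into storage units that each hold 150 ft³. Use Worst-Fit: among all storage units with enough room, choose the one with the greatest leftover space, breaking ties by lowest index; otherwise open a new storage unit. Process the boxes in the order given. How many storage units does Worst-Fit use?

storage unit 1: place B1 (36 ft³), 114 ft³ left
storage unit 1: place B2 (76 ft³), 38 ft³ left
storage unit 2: place B3 (44 ft³), 106 ft³ left
storage unit 2: place B4 (37 ft³), 69 ft³ left
storage unit 2: place B5 (19 ft³), 50 ft³ left
storage unit 2: place B6 (35 ft³), 15 ft³ left
storage unit 3: place B7 (43 ft³), 107 ft³ left
storage unit 3: place B8 (37 ft³), 70 ft³ left
storage unit 3: place B9 (20 ft³), 50 ft³ left
storage unit 3: place B10 (42 ft³), 8 ft³ left

3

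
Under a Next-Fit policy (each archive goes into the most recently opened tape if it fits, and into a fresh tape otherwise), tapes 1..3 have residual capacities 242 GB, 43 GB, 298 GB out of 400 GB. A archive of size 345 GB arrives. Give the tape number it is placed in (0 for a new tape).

0

Next-Fit only looks at tape 3, which has 298 GB free.
345 GB does not fit, so a new tape is opened.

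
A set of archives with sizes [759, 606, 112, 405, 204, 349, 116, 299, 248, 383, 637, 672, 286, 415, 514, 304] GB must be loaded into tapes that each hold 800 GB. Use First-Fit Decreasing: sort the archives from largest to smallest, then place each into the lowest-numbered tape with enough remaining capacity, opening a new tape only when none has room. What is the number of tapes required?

9 tapes

Sorted descending: 759, 672, 637, 606, 514, 415, 405, 383, 349, 304, 299, 286, 248, 204, 116, 112.
Put 759 GB in tape 1; 41 GB remain.
Put 672 GB in tape 2; 128 GB remain.
Put 637 GB in tape 3; 163 GB remain.
Put 606 GB in tape 4; 194 GB remain.
Put 514 GB in tape 5; 286 GB remain.
Put 415 GB in tape 6; 385 GB remain.
Put 405 GB in tape 7; 395 GB remain.
Put 383 GB in tape 6; 2 GB remain.
Put 349 GB in tape 7; 46 GB remain.
Put 304 GB in tape 8; 496 GB remain.
Put 299 GB in tape 8; 197 GB remain.
Put 286 GB in tape 5; 0 GB remain.
Put 248 GB in tape 9; 552 GB remain.
Put 204 GB in tape 9; 348 GB remain.
Put 116 GB in tape 2; 12 GB remain.
Put 112 GB in tape 3; 51 GB remain.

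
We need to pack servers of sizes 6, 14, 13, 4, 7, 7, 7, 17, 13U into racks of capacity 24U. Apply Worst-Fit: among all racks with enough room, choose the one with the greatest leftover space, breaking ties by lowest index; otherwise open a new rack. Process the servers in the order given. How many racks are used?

5 racks

Put 6U in rack 1; 18U remain.
Put 14U in rack 1; 4U remain.
Put 13U in rack 2; 11U remain.
Put 4U in rack 2; 7U remain.
Put 7U in rack 2; 0U remain.
Put 7U in rack 3; 17U remain.
Put 7U in rack 3; 10U remain.
Put 17U in rack 4; 7U remain.
Put 13U in rack 5; 11U remain.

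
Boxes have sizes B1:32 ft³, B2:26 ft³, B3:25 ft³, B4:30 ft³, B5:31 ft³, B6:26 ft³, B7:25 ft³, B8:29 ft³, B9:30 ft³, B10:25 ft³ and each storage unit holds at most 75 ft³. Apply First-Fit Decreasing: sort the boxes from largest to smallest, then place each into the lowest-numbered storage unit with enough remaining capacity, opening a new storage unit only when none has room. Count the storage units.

Sorted descending: 32, 31, 30, 30, 29, 26, 26, 25, 25, 25.
32 ft³ → storage unit 1 (remaining 43 ft³)
31 ft³ → storage unit 1 (remaining 12 ft³)
30 ft³ → storage unit 2 (remaining 45 ft³)
30 ft³ → storage unit 2 (remaining 15 ft³)
29 ft³ → storage unit 3 (remaining 46 ft³)
26 ft³ → storage unit 3 (remaining 20 ft³)
26 ft³ → storage unit 4 (remaining 49 ft³)
25 ft³ → storage unit 4 (remaining 24 ft³)
25 ft³ → storage unit 5 (remaining 50 ft³)
25 ft³ → storage unit 5 (remaining 25 ft³)

5 storage units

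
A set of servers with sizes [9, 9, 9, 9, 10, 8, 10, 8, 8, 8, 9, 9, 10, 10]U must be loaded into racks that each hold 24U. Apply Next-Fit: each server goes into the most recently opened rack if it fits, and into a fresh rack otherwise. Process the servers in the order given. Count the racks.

Put 9U in rack 1; 15U remain.
Put 9U in rack 1; 6U remain.
Put 9U in rack 2; 15U remain.
Put 9U in rack 2; 6U remain.
Put 10U in rack 3; 14U remain.
Put 8U in rack 3; 6U remain.
Put 10U in rack 4; 14U remain.
Put 8U in rack 4; 6U remain.
Put 8U in rack 5; 16U remain.
Put 8U in rack 5; 8U remain.
Put 9U in rack 6; 15U remain.
Put 9U in rack 6; 6U remain.
Put 10U in rack 7; 14U remain.
Put 10U in rack 7; 4U remain.
Final racks: [9,9] [9,9] [10,8] [10,8] [8,8] [9,9] [10,10].

7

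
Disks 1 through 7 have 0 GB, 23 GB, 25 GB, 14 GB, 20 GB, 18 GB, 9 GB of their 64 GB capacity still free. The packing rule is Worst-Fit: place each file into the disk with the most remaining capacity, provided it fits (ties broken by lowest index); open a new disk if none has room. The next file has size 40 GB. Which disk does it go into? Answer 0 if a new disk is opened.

0

No disk has ≥ 40 GB free, so a new disk is opened.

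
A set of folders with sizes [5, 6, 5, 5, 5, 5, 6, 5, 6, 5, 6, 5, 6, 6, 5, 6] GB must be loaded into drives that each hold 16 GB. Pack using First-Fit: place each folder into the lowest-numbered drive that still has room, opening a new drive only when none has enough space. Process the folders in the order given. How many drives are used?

Put 5 GB in drive 1; 11 GB remain.
Put 6 GB in drive 1; 5 GB remain.
Put 5 GB in drive 1; 0 GB remain.
Put 5 GB in drive 2; 11 GB remain.
Put 5 GB in drive 2; 6 GB remain.
Put 5 GB in drive 2; 1 GB remain.
Put 6 GB in drive 3; 10 GB remain.
Put 5 GB in drive 3; 5 GB remain.
Put 6 GB in drive 4; 10 GB remain.
Put 5 GB in drive 3; 0 GB remain.
Put 6 GB in drive 4; 4 GB remain.
Put 5 GB in drive 5; 11 GB remain.
Put 6 GB in drive 5; 5 GB remain.
Put 6 GB in drive 6; 10 GB remain.
Put 5 GB in drive 5; 0 GB remain.
Put 6 GB in drive 6; 4 GB remain.
Final drives: [5,6,5] [5,5,5] [6,5,5] [6,6] [5,6,5] [6,6].

6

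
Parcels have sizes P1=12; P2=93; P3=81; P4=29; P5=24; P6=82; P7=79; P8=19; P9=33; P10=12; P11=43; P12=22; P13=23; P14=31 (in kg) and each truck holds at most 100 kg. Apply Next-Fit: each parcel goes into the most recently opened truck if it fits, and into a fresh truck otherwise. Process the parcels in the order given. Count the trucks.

truck 1: place P1 (12 kg), 88 kg left
truck 2: place P2 (93 kg), 7 kg left
truck 3: place P3 (81 kg), 19 kg left
truck 4: place P4 (29 kg), 71 kg left
truck 4: place P5 (24 kg), 47 kg left
truck 5: place P6 (82 kg), 18 kg left
truck 6: place P7 (79 kg), 21 kg left
truck 6: place P8 (19 kg), 2 kg left
truck 7: place P9 (33 kg), 67 kg left
truck 7: place P10 (12 kg), 55 kg left
truck 7: place P11 (43 kg), 12 kg left
truck 8: place P12 (22 kg), 78 kg left
truck 8: place P13 (23 kg), 55 kg left
truck 8: place P14 (31 kg), 24 kg left
Final trucks: [12] [93] [81] [29,24] [82] [79,19] [33,12,43] [22,23,31].

8 trucks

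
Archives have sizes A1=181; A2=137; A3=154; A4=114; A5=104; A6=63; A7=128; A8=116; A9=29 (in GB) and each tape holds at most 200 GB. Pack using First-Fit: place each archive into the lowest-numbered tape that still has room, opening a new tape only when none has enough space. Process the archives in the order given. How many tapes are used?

7 tapes

tape 1: place A1 (181 GB), 19 GB left
tape 2: place A2 (137 GB), 63 GB left
tape 3: place A3 (154 GB), 46 GB left
tape 4: place A4 (114 GB), 86 GB left
tape 5: place A5 (104 GB), 96 GB left
tape 2: place A6 (63 GB), 0 GB left
tape 6: place A7 (128 GB), 72 GB left
tape 7: place A8 (116 GB), 84 GB left
tape 3: place A9 (29 GB), 17 GB left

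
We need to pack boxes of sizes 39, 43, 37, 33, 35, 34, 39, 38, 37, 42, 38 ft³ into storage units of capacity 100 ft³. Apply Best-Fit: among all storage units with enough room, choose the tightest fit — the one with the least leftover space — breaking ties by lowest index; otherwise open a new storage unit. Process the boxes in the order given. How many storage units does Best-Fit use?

6

storage unit 1: place 39 ft³, 61 ft³ left
storage unit 1: place 43 ft³, 18 ft³ left
storage unit 2: place 37 ft³, 63 ft³ left
storage unit 2: place 33 ft³, 30 ft³ left
storage unit 3: place 35 ft³, 65 ft³ left
storage unit 3: place 34 ft³, 31 ft³ left
storage unit 4: place 39 ft³, 61 ft³ left
storage unit 4: place 38 ft³, 23 ft³ left
storage unit 5: place 37 ft³, 63 ft³ left
storage unit 5: place 42 ft³, 21 ft³ left
storage unit 6: place 38 ft³, 62 ft³ left
Final storage units: [39,43] [37,33] [35,34] [39,38] [37,42] [38].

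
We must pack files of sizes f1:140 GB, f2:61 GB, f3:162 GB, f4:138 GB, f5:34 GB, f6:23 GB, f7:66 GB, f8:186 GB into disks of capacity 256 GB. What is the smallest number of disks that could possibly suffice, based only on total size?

4

Total size = 140 + 61 + 162 + 138 + 34 + 23 + 66 + 186 = 810 GB.
⌈810 / 256⌉ = 4.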